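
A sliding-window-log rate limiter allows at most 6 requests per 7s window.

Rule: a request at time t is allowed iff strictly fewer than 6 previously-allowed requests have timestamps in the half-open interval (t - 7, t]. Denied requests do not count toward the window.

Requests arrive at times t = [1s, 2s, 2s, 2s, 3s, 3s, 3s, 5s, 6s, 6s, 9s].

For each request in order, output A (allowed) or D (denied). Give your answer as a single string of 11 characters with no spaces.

Answer: AAAAAADDDDA

Derivation:
Tracking allowed requests in the window:
  req#1 t=1s: ALLOW
  req#2 t=2s: ALLOW
  req#3 t=2s: ALLOW
  req#4 t=2s: ALLOW
  req#5 t=3s: ALLOW
  req#6 t=3s: ALLOW
  req#7 t=3s: DENY
  req#8 t=5s: DENY
  req#9 t=6s: DENY
  req#10 t=6s: DENY
  req#11 t=9s: ALLOW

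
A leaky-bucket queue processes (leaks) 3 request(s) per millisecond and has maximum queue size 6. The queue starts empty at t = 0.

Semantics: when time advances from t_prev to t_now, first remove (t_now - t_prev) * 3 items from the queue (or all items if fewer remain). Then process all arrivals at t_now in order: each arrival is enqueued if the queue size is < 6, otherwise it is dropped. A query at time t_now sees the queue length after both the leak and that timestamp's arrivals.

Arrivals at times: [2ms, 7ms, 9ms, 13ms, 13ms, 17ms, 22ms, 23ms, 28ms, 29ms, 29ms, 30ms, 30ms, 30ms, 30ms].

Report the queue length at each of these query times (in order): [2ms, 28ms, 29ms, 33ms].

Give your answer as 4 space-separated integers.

Queue lengths at query times:
  query t=2ms: backlog = 1
  query t=28ms: backlog = 1
  query t=29ms: backlog = 2
  query t=33ms: backlog = 0

Answer: 1 1 2 0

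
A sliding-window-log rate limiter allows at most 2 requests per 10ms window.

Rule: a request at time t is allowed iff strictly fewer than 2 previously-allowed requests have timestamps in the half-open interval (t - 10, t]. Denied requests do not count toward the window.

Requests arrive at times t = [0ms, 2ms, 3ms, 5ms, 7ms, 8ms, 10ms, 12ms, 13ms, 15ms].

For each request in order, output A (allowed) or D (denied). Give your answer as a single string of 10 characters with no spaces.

Answer: AADDDDAADD

Derivation:
Tracking allowed requests in the window:
  req#1 t=0ms: ALLOW
  req#2 t=2ms: ALLOW
  req#3 t=3ms: DENY
  req#4 t=5ms: DENY
  req#5 t=7ms: DENY
  req#6 t=8ms: DENY
  req#7 t=10ms: ALLOW
  req#8 t=12ms: ALLOW
  req#9 t=13ms: DENY
  req#10 t=15ms: DENY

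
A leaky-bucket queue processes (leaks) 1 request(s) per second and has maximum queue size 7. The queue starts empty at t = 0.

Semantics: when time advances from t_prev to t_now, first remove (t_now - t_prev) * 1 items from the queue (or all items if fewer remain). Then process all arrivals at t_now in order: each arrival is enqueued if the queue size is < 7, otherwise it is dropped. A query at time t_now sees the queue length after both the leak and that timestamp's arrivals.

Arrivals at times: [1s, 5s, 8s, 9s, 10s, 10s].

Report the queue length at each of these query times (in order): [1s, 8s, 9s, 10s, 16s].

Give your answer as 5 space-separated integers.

Queue lengths at query times:
  query t=1s: backlog = 1
  query t=8s: backlog = 1
  query t=9s: backlog = 1
  query t=10s: backlog = 2
  query t=16s: backlog = 0

Answer: 1 1 1 2 0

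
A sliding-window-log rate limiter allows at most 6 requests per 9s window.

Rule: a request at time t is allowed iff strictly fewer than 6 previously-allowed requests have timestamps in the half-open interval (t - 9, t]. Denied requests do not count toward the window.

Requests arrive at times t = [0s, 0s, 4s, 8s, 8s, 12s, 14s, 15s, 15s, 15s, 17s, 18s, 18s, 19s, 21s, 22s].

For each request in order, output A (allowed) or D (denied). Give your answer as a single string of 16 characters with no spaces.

Tracking allowed requests in the window:
  req#1 t=0s: ALLOW
  req#2 t=0s: ALLOW
  req#3 t=4s: ALLOW
  req#4 t=8s: ALLOW
  req#5 t=8s: ALLOW
  req#6 t=12s: ALLOW
  req#7 t=14s: ALLOW
  req#8 t=15s: ALLOW
  req#9 t=15s: ALLOW
  req#10 t=15s: DENY
  req#11 t=17s: ALLOW
  req#12 t=18s: ALLOW
  req#13 t=18s: DENY
  req#14 t=19s: DENY
  req#15 t=21s: ALLOW
  req#16 t=22s: DENY

Answer: AAAAAAAAADAADDAD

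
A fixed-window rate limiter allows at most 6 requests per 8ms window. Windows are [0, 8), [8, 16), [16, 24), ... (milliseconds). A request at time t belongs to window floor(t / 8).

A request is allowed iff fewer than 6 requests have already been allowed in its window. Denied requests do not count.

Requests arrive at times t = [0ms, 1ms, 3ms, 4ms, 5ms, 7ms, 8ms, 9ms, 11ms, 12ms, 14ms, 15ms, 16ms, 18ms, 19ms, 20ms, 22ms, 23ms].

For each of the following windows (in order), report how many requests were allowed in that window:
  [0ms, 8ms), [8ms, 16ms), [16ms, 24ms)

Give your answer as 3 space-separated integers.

Processing requests:
  req#1 t=0ms (window 0): ALLOW
  req#2 t=1ms (window 0): ALLOW
  req#3 t=3ms (window 0): ALLOW
  req#4 t=4ms (window 0): ALLOW
  req#5 t=5ms (window 0): ALLOW
  req#6 t=7ms (window 0): ALLOW
  req#7 t=8ms (window 1): ALLOW
  req#8 t=9ms (window 1): ALLOW
  req#9 t=11ms (window 1): ALLOW
  req#10 t=12ms (window 1): ALLOW
  req#11 t=14ms (window 1): ALLOW
  req#12 t=15ms (window 1): ALLOW
  req#13 t=16ms (window 2): ALLOW
  req#14 t=18ms (window 2): ALLOW
  req#15 t=19ms (window 2): ALLOW
  req#16 t=20ms (window 2): ALLOW
  req#17 t=22ms (window 2): ALLOW
  req#18 t=23ms (window 2): ALLOW

Allowed counts by window: 6 6 6

Answer: 6 6 6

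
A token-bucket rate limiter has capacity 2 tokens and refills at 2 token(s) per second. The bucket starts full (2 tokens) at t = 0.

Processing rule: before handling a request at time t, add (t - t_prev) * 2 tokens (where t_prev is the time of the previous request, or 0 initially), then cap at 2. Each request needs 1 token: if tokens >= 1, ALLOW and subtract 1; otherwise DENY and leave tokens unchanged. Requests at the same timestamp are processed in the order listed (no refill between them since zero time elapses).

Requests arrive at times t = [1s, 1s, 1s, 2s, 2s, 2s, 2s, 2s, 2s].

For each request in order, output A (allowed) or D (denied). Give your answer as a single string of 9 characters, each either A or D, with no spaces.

Answer: AADAADDDD

Derivation:
Simulating step by step:
  req#1 t=1s: ALLOW
  req#2 t=1s: ALLOW
  req#3 t=1s: DENY
  req#4 t=2s: ALLOW
  req#5 t=2s: ALLOW
  req#6 t=2s: DENY
  req#7 t=2s: DENY
  req#8 t=2s: DENY
  req#9 t=2s: DENY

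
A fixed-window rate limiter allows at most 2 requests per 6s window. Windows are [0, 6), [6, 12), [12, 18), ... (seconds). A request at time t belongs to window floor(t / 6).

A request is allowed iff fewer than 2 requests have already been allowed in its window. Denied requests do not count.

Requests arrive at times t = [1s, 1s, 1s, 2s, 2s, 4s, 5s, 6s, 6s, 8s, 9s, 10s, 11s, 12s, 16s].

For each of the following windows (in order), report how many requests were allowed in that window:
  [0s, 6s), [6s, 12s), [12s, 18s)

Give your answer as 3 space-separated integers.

Processing requests:
  req#1 t=1s (window 0): ALLOW
  req#2 t=1s (window 0): ALLOW
  req#3 t=1s (window 0): DENY
  req#4 t=2s (window 0): DENY
  req#5 t=2s (window 0): DENY
  req#6 t=4s (window 0): DENY
  req#7 t=5s (window 0): DENY
  req#8 t=6s (window 1): ALLOW
  req#9 t=6s (window 1): ALLOW
  req#10 t=8s (window 1): DENY
  req#11 t=9s (window 1): DENY
  req#12 t=10s (window 1): DENY
  req#13 t=11s (window 1): DENY
  req#14 t=12s (window 2): ALLOW
  req#15 t=16s (window 2): ALLOW

Allowed counts by window: 2 2 2

Answer: 2 2 2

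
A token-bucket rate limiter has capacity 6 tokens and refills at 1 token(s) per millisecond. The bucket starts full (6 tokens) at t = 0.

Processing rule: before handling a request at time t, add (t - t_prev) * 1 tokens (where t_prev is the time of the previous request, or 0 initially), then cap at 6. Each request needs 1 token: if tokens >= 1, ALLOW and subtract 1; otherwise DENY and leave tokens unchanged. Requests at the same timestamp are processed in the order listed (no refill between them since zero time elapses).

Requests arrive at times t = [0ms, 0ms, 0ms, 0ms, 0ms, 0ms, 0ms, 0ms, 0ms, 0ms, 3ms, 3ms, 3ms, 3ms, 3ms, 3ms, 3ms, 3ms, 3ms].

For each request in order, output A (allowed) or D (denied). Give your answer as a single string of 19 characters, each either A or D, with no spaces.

Simulating step by step:
  req#1 t=0ms: ALLOW
  req#2 t=0ms: ALLOW
  req#3 t=0ms: ALLOW
  req#4 t=0ms: ALLOW
  req#5 t=0ms: ALLOW
  req#6 t=0ms: ALLOW
  req#7 t=0ms: DENY
  req#8 t=0ms: DENY
  req#9 t=0ms: DENY
  req#10 t=0ms: DENY
  req#11 t=3ms: ALLOW
  req#12 t=3ms: ALLOW
  req#13 t=3ms: ALLOW
  req#14 t=3ms: DENY
  req#15 t=3ms: DENY
  req#16 t=3ms: DENY
  req#17 t=3ms: DENY
  req#18 t=3ms: DENY
  req#19 t=3ms: DENY

Answer: AAAAAADDDDAAADDDDDD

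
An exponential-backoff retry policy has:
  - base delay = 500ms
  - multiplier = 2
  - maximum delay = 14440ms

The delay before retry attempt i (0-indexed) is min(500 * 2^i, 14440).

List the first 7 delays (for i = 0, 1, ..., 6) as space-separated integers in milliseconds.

Computing each delay:
  i=0: min(500*2^0, 14440) = 500
  i=1: min(500*2^1, 14440) = 1000
  i=2: min(500*2^2, 14440) = 2000
  i=3: min(500*2^3, 14440) = 4000
  i=4: min(500*2^4, 14440) = 8000
  i=5: min(500*2^5, 14440) = 14440
  i=6: min(500*2^6, 14440) = 14440

Answer: 500 1000 2000 4000 8000 14440 14440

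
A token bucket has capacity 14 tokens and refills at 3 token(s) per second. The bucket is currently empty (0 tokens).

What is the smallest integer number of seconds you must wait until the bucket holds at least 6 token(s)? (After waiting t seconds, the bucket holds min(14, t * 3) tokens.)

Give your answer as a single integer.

Answer: 2

Derivation:
Need t * 3 >= 6, so t >= 6/3.
Smallest integer t = ceil(6/3) = 2.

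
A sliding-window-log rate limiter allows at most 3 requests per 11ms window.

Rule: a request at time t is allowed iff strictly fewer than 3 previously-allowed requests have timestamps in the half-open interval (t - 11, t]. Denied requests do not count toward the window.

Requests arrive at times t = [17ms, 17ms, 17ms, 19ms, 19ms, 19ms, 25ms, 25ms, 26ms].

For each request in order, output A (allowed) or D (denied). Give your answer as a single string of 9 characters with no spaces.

Answer: AAADDDDDD

Derivation:
Tracking allowed requests in the window:
  req#1 t=17ms: ALLOW
  req#2 t=17ms: ALLOW
  req#3 t=17ms: ALLOW
  req#4 t=19ms: DENY
  req#5 t=19ms: DENY
  req#6 t=19ms: DENY
  req#7 t=25ms: DENY
  req#8 t=25ms: DENY
  req#9 t=26ms: DENY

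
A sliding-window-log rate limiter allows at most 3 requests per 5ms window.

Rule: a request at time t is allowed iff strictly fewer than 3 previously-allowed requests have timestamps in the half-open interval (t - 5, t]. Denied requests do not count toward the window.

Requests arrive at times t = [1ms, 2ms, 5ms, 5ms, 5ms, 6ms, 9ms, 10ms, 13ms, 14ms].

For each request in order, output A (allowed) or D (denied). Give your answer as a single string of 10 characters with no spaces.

Tracking allowed requests in the window:
  req#1 t=1ms: ALLOW
  req#2 t=2ms: ALLOW
  req#3 t=5ms: ALLOW
  req#4 t=5ms: DENY
  req#5 t=5ms: DENY
  req#6 t=6ms: ALLOW
  req#7 t=9ms: ALLOW
  req#8 t=10ms: ALLOW
  req#9 t=13ms: ALLOW
  req#10 t=14ms: ALLOW

Answer: AAADDAAAAA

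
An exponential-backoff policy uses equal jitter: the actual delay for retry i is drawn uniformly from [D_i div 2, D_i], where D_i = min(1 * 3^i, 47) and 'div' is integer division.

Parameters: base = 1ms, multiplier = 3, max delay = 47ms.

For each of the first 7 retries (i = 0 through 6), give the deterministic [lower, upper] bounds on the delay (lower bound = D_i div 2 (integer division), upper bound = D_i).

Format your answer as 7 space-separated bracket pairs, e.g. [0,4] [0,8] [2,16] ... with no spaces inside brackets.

Answer: [0,1] [1,3] [4,9] [13,27] [23,47] [23,47] [23,47]

Derivation:
Computing bounds per retry:
  i=0: D_i=min(1*3^0,47)=1, bounds=[0,1]
  i=1: D_i=min(1*3^1,47)=3, bounds=[1,3]
  i=2: D_i=min(1*3^2,47)=9, bounds=[4,9]
  i=3: D_i=min(1*3^3,47)=27, bounds=[13,27]
  i=4: D_i=min(1*3^4,47)=47, bounds=[23,47]
  i=5: D_i=min(1*3^5,47)=47, bounds=[23,47]
  i=6: D_i=min(1*3^6,47)=47, bounds=[23,47]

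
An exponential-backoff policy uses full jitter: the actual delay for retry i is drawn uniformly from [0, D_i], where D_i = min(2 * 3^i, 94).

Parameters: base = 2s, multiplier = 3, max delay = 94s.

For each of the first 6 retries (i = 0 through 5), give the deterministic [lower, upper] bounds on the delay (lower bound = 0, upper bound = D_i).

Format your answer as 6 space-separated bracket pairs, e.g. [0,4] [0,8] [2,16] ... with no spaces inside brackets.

Answer: [0,2] [0,6] [0,18] [0,54] [0,94] [0,94]

Derivation:
Computing bounds per retry:
  i=0: D_i=min(2*3^0,94)=2, bounds=[0,2]
  i=1: D_i=min(2*3^1,94)=6, bounds=[0,6]
  i=2: D_i=min(2*3^2,94)=18, bounds=[0,18]
  i=3: D_i=min(2*3^3,94)=54, bounds=[0,54]
  i=4: D_i=min(2*3^4,94)=94, bounds=[0,94]
  i=5: D_i=min(2*3^5,94)=94, bounds=[0,94]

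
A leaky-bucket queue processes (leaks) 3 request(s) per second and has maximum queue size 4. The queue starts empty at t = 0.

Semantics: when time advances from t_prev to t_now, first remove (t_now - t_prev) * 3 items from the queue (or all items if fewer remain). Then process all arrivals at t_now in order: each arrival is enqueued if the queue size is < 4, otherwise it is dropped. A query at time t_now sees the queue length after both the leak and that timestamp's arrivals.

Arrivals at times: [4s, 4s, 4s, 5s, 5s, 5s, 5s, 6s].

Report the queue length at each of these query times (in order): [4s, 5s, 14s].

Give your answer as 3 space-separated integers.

Answer: 3 4 0

Derivation:
Queue lengths at query times:
  query t=4s: backlog = 3
  query t=5s: backlog = 4
  query t=14s: backlog = 0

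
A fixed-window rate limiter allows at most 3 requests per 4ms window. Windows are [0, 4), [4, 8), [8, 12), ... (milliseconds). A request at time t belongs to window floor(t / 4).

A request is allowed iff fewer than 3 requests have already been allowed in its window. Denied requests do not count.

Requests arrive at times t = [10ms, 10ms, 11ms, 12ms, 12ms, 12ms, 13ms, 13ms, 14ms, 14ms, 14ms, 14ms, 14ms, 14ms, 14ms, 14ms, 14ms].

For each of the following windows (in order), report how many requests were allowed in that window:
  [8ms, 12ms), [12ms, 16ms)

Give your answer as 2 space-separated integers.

Processing requests:
  req#1 t=10ms (window 2): ALLOW
  req#2 t=10ms (window 2): ALLOW
  req#3 t=11ms (window 2): ALLOW
  req#4 t=12ms (window 3): ALLOW
  req#5 t=12ms (window 3): ALLOW
  req#6 t=12ms (window 3): ALLOW
  req#7 t=13ms (window 3): DENY
  req#8 t=13ms (window 3): DENY
  req#9 t=14ms (window 3): DENY
  req#10 t=14ms (window 3): DENY
  req#11 t=14ms (window 3): DENY
  req#12 t=14ms (window 3): DENY
  req#13 t=14ms (window 3): DENY
  req#14 t=14ms (window 3): DENY
  req#15 t=14ms (window 3): DENY
  req#16 t=14ms (window 3): DENY
  req#17 t=14ms (window 3): DENY

Allowed counts by window: 3 3

Answer: 3 3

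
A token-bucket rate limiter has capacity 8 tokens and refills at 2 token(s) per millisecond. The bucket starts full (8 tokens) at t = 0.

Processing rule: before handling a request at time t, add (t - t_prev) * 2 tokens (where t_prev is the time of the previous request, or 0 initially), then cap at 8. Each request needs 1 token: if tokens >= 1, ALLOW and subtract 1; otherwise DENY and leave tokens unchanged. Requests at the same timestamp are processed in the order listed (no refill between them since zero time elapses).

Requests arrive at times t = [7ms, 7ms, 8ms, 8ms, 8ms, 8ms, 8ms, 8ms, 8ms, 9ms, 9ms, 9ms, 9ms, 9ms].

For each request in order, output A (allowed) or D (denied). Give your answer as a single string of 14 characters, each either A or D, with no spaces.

Simulating step by step:
  req#1 t=7ms: ALLOW
  req#2 t=7ms: ALLOW
  req#3 t=8ms: ALLOW
  req#4 t=8ms: ALLOW
  req#5 t=8ms: ALLOW
  req#6 t=8ms: ALLOW
  req#7 t=8ms: ALLOW
  req#8 t=8ms: ALLOW
  req#9 t=8ms: ALLOW
  req#10 t=9ms: ALLOW
  req#11 t=9ms: ALLOW
  req#12 t=9ms: ALLOW
  req#13 t=9ms: DENY
  req#14 t=9ms: DENY

Answer: AAAAAAAAAAAADD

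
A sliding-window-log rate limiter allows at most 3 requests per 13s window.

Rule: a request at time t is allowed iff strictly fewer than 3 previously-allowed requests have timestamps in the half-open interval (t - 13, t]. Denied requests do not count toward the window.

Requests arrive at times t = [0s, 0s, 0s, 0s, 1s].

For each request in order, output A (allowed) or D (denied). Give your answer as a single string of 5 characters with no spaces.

Answer: AAADD

Derivation:
Tracking allowed requests in the window:
  req#1 t=0s: ALLOW
  req#2 t=0s: ALLOW
  req#3 t=0s: ALLOW
  req#4 t=0s: DENY
  req#5 t=1s: DENY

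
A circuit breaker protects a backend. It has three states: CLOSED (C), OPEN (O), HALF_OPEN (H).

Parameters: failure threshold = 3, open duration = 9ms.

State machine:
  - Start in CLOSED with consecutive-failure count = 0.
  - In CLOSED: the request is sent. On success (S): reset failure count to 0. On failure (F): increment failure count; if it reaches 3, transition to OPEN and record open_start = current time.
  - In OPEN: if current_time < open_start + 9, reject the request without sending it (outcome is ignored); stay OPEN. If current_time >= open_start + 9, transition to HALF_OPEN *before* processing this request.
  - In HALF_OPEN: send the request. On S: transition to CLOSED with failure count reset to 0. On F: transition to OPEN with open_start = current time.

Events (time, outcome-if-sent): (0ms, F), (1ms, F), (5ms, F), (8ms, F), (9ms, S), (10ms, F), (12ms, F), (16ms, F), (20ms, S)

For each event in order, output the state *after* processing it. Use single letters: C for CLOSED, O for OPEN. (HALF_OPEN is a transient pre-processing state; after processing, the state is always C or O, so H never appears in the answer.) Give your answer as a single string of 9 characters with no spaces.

Answer: CCOOOOOOO

Derivation:
State after each event:
  event#1 t=0ms outcome=F: state=CLOSED
  event#2 t=1ms outcome=F: state=CLOSED
  event#3 t=5ms outcome=F: state=OPEN
  event#4 t=8ms outcome=F: state=OPEN
  event#5 t=9ms outcome=S: state=OPEN
  event#6 t=10ms outcome=F: state=OPEN
  event#7 t=12ms outcome=F: state=OPEN
  event#8 t=16ms outcome=F: state=OPEN
  event#9 t=20ms outcome=S: state=OPEN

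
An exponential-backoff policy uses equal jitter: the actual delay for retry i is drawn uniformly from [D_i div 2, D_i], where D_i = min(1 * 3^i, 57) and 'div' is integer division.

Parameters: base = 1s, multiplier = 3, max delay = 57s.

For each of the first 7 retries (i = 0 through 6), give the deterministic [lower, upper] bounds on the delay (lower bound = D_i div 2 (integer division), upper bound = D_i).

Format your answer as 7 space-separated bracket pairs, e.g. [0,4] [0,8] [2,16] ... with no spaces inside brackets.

Computing bounds per retry:
  i=0: D_i=min(1*3^0,57)=1, bounds=[0,1]
  i=1: D_i=min(1*3^1,57)=3, bounds=[1,3]
  i=2: D_i=min(1*3^2,57)=9, bounds=[4,9]
  i=3: D_i=min(1*3^3,57)=27, bounds=[13,27]
  i=4: D_i=min(1*3^4,57)=57, bounds=[28,57]
  i=5: D_i=min(1*3^5,57)=57, bounds=[28,57]
  i=6: D_i=min(1*3^6,57)=57, bounds=[28,57]

Answer: [0,1] [1,3] [4,9] [13,27] [28,57] [28,57] [28,57]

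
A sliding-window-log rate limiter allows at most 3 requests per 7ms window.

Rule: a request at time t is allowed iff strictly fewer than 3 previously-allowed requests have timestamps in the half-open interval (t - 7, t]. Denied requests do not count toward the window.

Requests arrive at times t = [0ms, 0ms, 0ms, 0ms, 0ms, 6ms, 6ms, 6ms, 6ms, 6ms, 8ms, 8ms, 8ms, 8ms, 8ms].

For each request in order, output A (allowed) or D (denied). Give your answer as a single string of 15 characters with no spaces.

Tracking allowed requests in the window:
  req#1 t=0ms: ALLOW
  req#2 t=0ms: ALLOW
  req#3 t=0ms: ALLOW
  req#4 t=0ms: DENY
  req#5 t=0ms: DENY
  req#6 t=6ms: DENY
  req#7 t=6ms: DENY
  req#8 t=6ms: DENY
  req#9 t=6ms: DENY
  req#10 t=6ms: DENY
  req#11 t=8ms: ALLOW
  req#12 t=8ms: ALLOW
  req#13 t=8ms: ALLOW
  req#14 t=8ms: DENY
  req#15 t=8ms: DENY

Answer: AAADDDDDDDAAADD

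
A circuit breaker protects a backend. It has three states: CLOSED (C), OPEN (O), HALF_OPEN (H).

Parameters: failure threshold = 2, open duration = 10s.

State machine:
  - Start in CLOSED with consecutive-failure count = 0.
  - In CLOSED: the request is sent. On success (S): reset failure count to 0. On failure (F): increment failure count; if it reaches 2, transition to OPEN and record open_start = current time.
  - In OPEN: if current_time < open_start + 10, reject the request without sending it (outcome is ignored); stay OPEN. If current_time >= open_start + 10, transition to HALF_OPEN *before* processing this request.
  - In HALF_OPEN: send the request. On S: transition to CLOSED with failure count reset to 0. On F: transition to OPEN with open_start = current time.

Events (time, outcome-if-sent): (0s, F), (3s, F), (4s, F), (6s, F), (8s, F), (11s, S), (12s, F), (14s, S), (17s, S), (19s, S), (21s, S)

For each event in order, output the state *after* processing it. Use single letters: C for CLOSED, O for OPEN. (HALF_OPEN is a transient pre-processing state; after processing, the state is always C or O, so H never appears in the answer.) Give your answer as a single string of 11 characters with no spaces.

Answer: COOOOOOCCCC

Derivation:
State after each event:
  event#1 t=0s outcome=F: state=CLOSED
  event#2 t=3s outcome=F: state=OPEN
  event#3 t=4s outcome=F: state=OPEN
  event#4 t=6s outcome=F: state=OPEN
  event#5 t=8s outcome=F: state=OPEN
  event#6 t=11s outcome=S: state=OPEN
  event#7 t=12s outcome=F: state=OPEN
  event#8 t=14s outcome=S: state=CLOSED
  event#9 t=17s outcome=S: state=CLOSED
  event#10 t=19s outcome=S: state=CLOSED
  event#11 t=21s outcome=S: state=CLOSED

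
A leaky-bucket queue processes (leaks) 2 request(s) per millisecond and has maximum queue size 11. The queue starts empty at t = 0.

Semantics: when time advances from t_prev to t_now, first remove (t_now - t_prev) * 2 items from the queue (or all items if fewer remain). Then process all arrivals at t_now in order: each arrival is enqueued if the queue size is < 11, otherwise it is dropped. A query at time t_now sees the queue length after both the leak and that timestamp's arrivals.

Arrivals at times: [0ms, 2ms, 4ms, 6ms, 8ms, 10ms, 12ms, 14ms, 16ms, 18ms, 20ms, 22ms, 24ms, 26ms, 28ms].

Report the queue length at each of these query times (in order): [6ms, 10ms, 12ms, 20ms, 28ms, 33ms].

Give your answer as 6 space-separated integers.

Answer: 1 1 1 1 1 0

Derivation:
Queue lengths at query times:
  query t=6ms: backlog = 1
  query t=10ms: backlog = 1
  query t=12ms: backlog = 1
  query t=20ms: backlog = 1
  query t=28ms: backlog = 1
  query t=33ms: backlog = 0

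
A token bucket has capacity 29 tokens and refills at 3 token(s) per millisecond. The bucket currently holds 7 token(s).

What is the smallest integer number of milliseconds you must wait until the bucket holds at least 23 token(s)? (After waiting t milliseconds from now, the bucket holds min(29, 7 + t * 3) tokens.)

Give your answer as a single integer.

Need 7 + t * 3 >= 23, so t >= 16/3.
Smallest integer t = ceil(16/3) = 6.

Answer: 6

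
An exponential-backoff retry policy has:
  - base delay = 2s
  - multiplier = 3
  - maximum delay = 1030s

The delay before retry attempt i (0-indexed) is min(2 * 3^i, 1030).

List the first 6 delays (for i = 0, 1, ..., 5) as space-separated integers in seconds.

Computing each delay:
  i=0: min(2*3^0, 1030) = 2
  i=1: min(2*3^1, 1030) = 6
  i=2: min(2*3^2, 1030) = 18
  i=3: min(2*3^3, 1030) = 54
  i=4: min(2*3^4, 1030) = 162
  i=5: min(2*3^5, 1030) = 486

Answer: 2 6 18 54 162 486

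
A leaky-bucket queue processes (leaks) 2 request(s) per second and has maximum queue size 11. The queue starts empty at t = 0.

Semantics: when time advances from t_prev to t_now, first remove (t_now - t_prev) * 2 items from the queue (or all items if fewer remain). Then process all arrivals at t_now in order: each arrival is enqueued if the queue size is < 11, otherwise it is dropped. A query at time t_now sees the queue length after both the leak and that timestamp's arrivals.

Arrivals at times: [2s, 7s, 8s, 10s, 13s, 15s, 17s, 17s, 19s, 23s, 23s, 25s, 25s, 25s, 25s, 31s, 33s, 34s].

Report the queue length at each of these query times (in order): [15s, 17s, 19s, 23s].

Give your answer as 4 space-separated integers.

Answer: 1 2 1 2

Derivation:
Queue lengths at query times:
  query t=15s: backlog = 1
  query t=17s: backlog = 2
  query t=19s: backlog = 1
  query t=23s: backlog = 2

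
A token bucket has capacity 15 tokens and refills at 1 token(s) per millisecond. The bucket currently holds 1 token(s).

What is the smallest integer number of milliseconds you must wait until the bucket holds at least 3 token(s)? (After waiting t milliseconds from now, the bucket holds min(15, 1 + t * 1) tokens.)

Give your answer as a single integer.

Need 1 + t * 1 >= 3, so t >= 2/1.
Smallest integer t = ceil(2/1) = 2.

Answer: 2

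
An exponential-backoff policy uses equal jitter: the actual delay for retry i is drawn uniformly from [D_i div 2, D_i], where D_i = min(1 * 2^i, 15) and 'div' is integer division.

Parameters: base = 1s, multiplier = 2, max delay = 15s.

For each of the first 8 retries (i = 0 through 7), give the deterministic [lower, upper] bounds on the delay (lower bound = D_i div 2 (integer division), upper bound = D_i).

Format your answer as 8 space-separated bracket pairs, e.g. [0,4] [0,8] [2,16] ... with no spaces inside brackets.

Answer: [0,1] [1,2] [2,4] [4,8] [7,15] [7,15] [7,15] [7,15]

Derivation:
Computing bounds per retry:
  i=0: D_i=min(1*2^0,15)=1, bounds=[0,1]
  i=1: D_i=min(1*2^1,15)=2, bounds=[1,2]
  i=2: D_i=min(1*2^2,15)=4, bounds=[2,4]
  i=3: D_i=min(1*2^3,15)=8, bounds=[4,8]
  i=4: D_i=min(1*2^4,15)=15, bounds=[7,15]
  i=5: D_i=min(1*2^5,15)=15, bounds=[7,15]
  i=6: D_i=min(1*2^6,15)=15, bounds=[7,15]
  i=7: D_i=min(1*2^7,15)=15, bounds=[7,15]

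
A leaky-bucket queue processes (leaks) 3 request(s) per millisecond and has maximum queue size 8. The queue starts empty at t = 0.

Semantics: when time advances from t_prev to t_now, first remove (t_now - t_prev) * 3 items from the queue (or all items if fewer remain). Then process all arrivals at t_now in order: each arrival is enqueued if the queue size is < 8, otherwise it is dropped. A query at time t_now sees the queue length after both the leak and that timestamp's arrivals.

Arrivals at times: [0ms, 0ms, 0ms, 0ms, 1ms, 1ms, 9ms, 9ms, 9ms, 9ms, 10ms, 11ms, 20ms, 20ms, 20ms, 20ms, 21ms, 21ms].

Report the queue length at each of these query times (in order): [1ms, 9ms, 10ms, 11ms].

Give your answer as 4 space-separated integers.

Queue lengths at query times:
  query t=1ms: backlog = 3
  query t=9ms: backlog = 4
  query t=10ms: backlog = 2
  query t=11ms: backlog = 1

Answer: 3 4 2 1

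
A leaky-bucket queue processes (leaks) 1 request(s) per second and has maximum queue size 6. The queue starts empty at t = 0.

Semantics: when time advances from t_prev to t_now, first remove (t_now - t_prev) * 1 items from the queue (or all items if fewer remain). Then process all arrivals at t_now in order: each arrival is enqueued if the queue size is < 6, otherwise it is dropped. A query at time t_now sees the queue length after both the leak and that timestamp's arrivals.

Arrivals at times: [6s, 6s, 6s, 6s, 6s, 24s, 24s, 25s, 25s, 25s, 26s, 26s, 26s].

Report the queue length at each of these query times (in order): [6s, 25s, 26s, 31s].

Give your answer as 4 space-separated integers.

Queue lengths at query times:
  query t=6s: backlog = 5
  query t=25s: backlog = 4
  query t=26s: backlog = 6
  query t=31s: backlog = 1

Answer: 5 4 6 1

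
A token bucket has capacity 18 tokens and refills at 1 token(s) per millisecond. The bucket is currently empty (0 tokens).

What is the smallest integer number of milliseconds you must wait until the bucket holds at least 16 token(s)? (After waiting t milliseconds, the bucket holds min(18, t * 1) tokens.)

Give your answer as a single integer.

Need t * 1 >= 16, so t >= 16/1.
Smallest integer t = ceil(16/1) = 16.

Answer: 16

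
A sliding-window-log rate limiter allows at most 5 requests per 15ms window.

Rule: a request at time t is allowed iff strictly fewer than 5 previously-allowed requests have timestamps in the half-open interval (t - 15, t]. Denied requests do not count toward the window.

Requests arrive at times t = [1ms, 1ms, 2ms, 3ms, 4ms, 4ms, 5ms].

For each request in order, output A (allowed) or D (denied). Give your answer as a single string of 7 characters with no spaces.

Tracking allowed requests in the window:
  req#1 t=1ms: ALLOW
  req#2 t=1ms: ALLOW
  req#3 t=2ms: ALLOW
  req#4 t=3ms: ALLOW
  req#5 t=4ms: ALLOW
  req#6 t=4ms: DENY
  req#7 t=5ms: DENY

Answer: AAAAADD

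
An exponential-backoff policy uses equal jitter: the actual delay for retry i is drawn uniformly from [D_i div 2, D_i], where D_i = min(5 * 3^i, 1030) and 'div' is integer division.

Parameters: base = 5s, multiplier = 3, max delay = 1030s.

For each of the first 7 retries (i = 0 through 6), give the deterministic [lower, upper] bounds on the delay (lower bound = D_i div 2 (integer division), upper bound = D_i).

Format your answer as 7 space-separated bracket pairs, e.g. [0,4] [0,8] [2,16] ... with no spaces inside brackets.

Computing bounds per retry:
  i=0: D_i=min(5*3^0,1030)=5, bounds=[2,5]
  i=1: D_i=min(5*3^1,1030)=15, bounds=[7,15]
  i=2: D_i=min(5*3^2,1030)=45, bounds=[22,45]
  i=3: D_i=min(5*3^3,1030)=135, bounds=[67,135]
  i=4: D_i=min(5*3^4,1030)=405, bounds=[202,405]
  i=5: D_i=min(5*3^5,1030)=1030, bounds=[515,1030]
  i=6: D_i=min(5*3^6,1030)=1030, bounds=[515,1030]

Answer: [2,5] [7,15] [22,45] [67,135] [202,405] [515,1030] [515,1030]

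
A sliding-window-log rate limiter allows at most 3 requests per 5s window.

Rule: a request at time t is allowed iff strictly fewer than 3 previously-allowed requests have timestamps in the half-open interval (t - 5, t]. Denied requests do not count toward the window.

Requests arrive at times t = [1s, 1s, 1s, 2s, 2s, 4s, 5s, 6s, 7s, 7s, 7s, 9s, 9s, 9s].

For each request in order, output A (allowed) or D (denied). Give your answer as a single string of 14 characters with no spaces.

Tracking allowed requests in the window:
  req#1 t=1s: ALLOW
  req#2 t=1s: ALLOW
  req#3 t=1s: ALLOW
  req#4 t=2s: DENY
  req#5 t=2s: DENY
  req#6 t=4s: DENY
  req#7 t=5s: DENY
  req#8 t=6s: ALLOW
  req#9 t=7s: ALLOW
  req#10 t=7s: ALLOW
  req#11 t=7s: DENY
  req#12 t=9s: DENY
  req#13 t=9s: DENY
  req#14 t=9s: DENY

Answer: AAADDDDAAADDDD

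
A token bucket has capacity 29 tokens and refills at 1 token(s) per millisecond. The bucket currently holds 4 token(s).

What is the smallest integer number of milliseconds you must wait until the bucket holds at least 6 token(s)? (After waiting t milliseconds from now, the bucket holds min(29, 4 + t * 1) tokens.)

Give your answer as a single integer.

Answer: 2

Derivation:
Need 4 + t * 1 >= 6, so t >= 2/1.
Smallest integer t = ceil(2/1) = 2.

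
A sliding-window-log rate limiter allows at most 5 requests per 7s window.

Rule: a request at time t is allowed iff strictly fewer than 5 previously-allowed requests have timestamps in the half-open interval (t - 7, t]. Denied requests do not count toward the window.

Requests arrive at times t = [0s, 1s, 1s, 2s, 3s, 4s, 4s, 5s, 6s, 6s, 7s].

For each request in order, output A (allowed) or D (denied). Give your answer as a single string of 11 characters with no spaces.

Answer: AAAAADDDDDA

Derivation:
Tracking allowed requests in the window:
  req#1 t=0s: ALLOW
  req#2 t=1s: ALLOW
  req#3 t=1s: ALLOW
  req#4 t=2s: ALLOW
  req#5 t=3s: ALLOW
  req#6 t=4s: DENY
  req#7 t=4s: DENY
  req#8 t=5s: DENY
  req#9 t=6s: DENY
  req#10 t=6s: DENY
  req#11 t=7s: ALLOW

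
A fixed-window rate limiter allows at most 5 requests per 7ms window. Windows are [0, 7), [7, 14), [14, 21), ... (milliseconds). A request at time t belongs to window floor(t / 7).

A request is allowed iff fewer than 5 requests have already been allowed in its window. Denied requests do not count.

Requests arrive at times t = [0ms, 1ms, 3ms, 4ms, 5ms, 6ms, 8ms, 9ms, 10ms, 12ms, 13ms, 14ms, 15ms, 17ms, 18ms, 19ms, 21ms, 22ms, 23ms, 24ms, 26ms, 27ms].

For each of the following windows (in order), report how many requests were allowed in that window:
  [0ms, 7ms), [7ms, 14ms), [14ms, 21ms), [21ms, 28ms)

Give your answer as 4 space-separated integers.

Processing requests:
  req#1 t=0ms (window 0): ALLOW
  req#2 t=1ms (window 0): ALLOW
  req#3 t=3ms (window 0): ALLOW
  req#4 t=4ms (window 0): ALLOW
  req#5 t=5ms (window 0): ALLOW
  req#6 t=6ms (window 0): DENY
  req#7 t=8ms (window 1): ALLOW
  req#8 t=9ms (window 1): ALLOW
  req#9 t=10ms (window 1): ALLOW
  req#10 t=12ms (window 1): ALLOW
  req#11 t=13ms (window 1): ALLOW
  req#12 t=14ms (window 2): ALLOW
  req#13 t=15ms (window 2): ALLOW
  req#14 t=17ms (window 2): ALLOW
  req#15 t=18ms (window 2): ALLOW
  req#16 t=19ms (window 2): ALLOW
  req#17 t=21ms (window 3): ALLOW
  req#18 t=22ms (window 3): ALLOW
  req#19 t=23ms (window 3): ALLOW
  req#20 t=24ms (window 3): ALLOW
  req#21 t=26ms (window 3): ALLOW
  req#22 t=27ms (window 3): DENY

Allowed counts by window: 5 5 5 5

Answer: 5 5 5 5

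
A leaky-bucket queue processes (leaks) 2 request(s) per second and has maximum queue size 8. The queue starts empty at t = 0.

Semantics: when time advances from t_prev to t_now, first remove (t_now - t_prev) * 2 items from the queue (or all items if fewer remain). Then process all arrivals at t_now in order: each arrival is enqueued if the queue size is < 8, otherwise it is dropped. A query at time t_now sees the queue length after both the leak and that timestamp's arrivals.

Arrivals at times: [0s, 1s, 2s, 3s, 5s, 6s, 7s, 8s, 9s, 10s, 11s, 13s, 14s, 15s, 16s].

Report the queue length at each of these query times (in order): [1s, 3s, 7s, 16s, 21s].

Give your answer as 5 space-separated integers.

Answer: 1 1 1 1 0

Derivation:
Queue lengths at query times:
  query t=1s: backlog = 1
  query t=3s: backlog = 1
  query t=7s: backlog = 1
  query t=16s: backlog = 1
  query t=21s: backlog = 0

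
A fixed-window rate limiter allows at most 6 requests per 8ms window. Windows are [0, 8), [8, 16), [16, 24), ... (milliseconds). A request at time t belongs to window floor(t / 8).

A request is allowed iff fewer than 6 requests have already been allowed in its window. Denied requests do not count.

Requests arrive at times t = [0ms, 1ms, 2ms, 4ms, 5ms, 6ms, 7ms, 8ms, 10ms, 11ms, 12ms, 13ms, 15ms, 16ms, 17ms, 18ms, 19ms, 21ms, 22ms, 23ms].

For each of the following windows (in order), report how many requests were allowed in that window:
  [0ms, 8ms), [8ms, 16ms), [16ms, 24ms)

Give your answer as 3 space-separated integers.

Answer: 6 6 6

Derivation:
Processing requests:
  req#1 t=0ms (window 0): ALLOW
  req#2 t=1ms (window 0): ALLOW
  req#3 t=2ms (window 0): ALLOW
  req#4 t=4ms (window 0): ALLOW
  req#5 t=5ms (window 0): ALLOW
  req#6 t=6ms (window 0): ALLOW
  req#7 t=7ms (window 0): DENY
  req#8 t=8ms (window 1): ALLOW
  req#9 t=10ms (window 1): ALLOW
  req#10 t=11ms (window 1): ALLOW
  req#11 t=12ms (window 1): ALLOW
  req#12 t=13ms (window 1): ALLOW
  req#13 t=15ms (window 1): ALLOW
  req#14 t=16ms (window 2): ALLOW
  req#15 t=17ms (window 2): ALLOW
  req#16 t=18ms (window 2): ALLOW
  req#17 t=19ms (window 2): ALLOW
  req#18 t=21ms (window 2): ALLOW
  req#19 t=22ms (window 2): ALLOW
  req#20 t=23ms (window 2): DENY

Allowed counts by window: 6 6 6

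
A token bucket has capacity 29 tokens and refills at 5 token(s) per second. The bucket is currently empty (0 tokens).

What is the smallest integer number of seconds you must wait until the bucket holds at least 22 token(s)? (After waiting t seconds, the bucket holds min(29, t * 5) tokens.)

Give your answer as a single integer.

Answer: 5

Derivation:
Need t * 5 >= 22, so t >= 22/5.
Smallest integer t = ceil(22/5) = 5.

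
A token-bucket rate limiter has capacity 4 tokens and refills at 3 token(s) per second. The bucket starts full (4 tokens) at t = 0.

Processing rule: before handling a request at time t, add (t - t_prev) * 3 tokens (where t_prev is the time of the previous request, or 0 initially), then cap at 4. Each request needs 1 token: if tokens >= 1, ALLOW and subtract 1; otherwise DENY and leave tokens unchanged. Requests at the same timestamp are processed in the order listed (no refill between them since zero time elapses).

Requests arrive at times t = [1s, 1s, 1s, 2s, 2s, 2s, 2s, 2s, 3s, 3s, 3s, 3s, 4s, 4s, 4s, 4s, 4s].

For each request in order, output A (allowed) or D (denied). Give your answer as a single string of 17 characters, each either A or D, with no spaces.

Simulating step by step:
  req#1 t=1s: ALLOW
  req#2 t=1s: ALLOW
  req#3 t=1s: ALLOW
  req#4 t=2s: ALLOW
  req#5 t=2s: ALLOW
  req#6 t=2s: ALLOW
  req#7 t=2s: ALLOW
  req#8 t=2s: DENY
  req#9 t=3s: ALLOW
  req#10 t=3s: ALLOW
  req#11 t=3s: ALLOW
  req#12 t=3s: DENY
  req#13 t=4s: ALLOW
  req#14 t=4s: ALLOW
  req#15 t=4s: ALLOW
  req#16 t=4s: DENY
  req#17 t=4s: DENY

Answer: AAAAAAADAAADAAADD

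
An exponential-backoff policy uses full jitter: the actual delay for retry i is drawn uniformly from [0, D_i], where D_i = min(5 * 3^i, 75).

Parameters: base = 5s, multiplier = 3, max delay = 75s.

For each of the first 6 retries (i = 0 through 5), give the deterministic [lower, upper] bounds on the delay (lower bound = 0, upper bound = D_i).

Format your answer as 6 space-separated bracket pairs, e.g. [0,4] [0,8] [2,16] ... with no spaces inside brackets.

Computing bounds per retry:
  i=0: D_i=min(5*3^0,75)=5, bounds=[0,5]
  i=1: D_i=min(5*3^1,75)=15, bounds=[0,15]
  i=2: D_i=min(5*3^2,75)=45, bounds=[0,45]
  i=3: D_i=min(5*3^3,75)=75, bounds=[0,75]
  i=4: D_i=min(5*3^4,75)=75, bounds=[0,75]
  i=5: D_i=min(5*3^5,75)=75, bounds=[0,75]

Answer: [0,5] [0,15] [0,45] [0,75] [0,75] [0,75]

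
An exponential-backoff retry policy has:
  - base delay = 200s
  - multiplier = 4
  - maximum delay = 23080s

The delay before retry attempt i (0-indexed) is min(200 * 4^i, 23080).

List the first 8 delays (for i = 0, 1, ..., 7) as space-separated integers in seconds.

Computing each delay:
  i=0: min(200*4^0, 23080) = 200
  i=1: min(200*4^1, 23080) = 800
  i=2: min(200*4^2, 23080) = 3200
  i=3: min(200*4^3, 23080) = 12800
  i=4: min(200*4^4, 23080) = 23080
  i=5: min(200*4^5, 23080) = 23080
  i=6: min(200*4^6, 23080) = 23080
  i=7: min(200*4^7, 23080) = 23080

Answer: 200 800 3200 12800 23080 23080 23080 23080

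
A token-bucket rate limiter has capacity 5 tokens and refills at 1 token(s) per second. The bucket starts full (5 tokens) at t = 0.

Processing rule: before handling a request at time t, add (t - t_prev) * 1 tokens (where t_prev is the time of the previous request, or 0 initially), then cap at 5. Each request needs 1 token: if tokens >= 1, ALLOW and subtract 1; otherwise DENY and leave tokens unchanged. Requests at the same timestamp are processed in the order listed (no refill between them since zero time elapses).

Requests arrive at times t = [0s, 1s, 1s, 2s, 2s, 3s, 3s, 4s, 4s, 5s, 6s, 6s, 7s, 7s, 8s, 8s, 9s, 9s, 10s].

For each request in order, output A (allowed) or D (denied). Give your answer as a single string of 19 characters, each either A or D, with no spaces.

Simulating step by step:
  req#1 t=0s: ALLOW
  req#2 t=1s: ALLOW
  req#3 t=1s: ALLOW
  req#4 t=2s: ALLOW
  req#5 t=2s: ALLOW
  req#6 t=3s: ALLOW
  req#7 t=3s: ALLOW
  req#8 t=4s: ALLOW
  req#9 t=4s: ALLOW
  req#10 t=5s: ALLOW
  req#11 t=6s: ALLOW
  req#12 t=6s: DENY
  req#13 t=7s: ALLOW
  req#14 t=7s: DENY
  req#15 t=8s: ALLOW
  req#16 t=8s: DENY
  req#17 t=9s: ALLOW
  req#18 t=9s: DENY
  req#19 t=10s: ALLOW

Answer: AAAAAAAAAAADADADADA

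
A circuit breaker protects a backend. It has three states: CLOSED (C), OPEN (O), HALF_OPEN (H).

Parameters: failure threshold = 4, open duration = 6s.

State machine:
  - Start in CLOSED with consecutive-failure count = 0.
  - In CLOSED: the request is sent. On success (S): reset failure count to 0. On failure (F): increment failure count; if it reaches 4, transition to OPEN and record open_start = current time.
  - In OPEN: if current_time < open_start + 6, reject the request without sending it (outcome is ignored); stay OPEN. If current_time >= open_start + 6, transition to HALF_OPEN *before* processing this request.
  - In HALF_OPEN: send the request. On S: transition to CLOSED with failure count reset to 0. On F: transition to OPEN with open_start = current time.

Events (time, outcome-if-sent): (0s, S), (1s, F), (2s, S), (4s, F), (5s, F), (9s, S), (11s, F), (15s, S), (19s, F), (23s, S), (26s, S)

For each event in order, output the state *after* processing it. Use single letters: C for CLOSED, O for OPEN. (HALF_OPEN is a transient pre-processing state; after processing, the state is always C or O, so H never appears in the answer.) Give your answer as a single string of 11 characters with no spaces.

Answer: CCCCCCCCCCC

Derivation:
State after each event:
  event#1 t=0s outcome=S: state=CLOSED
  event#2 t=1s outcome=F: state=CLOSED
  event#3 t=2s outcome=S: state=CLOSED
  event#4 t=4s outcome=F: state=CLOSED
  event#5 t=5s outcome=F: state=CLOSED
  event#6 t=9s outcome=S: state=CLOSED
  event#7 t=11s outcome=F: state=CLOSED
  event#8 t=15s outcome=S: state=CLOSED
  event#9 t=19s outcome=F: state=CLOSED
  event#10 t=23s outcome=S: state=CLOSED
  event#11 t=26s outcome=S: state=CLOSED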